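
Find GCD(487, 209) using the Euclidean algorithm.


487 = 2 * 209 + 69
209 = 3 * 69 + 2
69 = 34 * 2 + 1
2 = 2 * 1 + 0
GCD = 1


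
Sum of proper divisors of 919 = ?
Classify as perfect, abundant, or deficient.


Proper divisors: 1
Sum = 1 = 1
1 < 919 → deficient

s(919) = 1 (deficient)


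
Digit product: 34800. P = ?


3 × 4 × 8 × 0 × 0 = 0


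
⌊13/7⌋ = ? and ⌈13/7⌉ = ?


13/7 = 1.8571
floor = 1
ceil = 2

floor = 1, ceil = 2


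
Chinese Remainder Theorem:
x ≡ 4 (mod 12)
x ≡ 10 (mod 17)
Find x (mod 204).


M = 12*17 = 204
M1 = M/12 = 17, M2 = M/17 = 12
M1^(-1) mod 12 = 5, M2^(-1) mod 17 = 10
x = 4*17*5 + 10*12*10 = 1540
1540 mod 204 = 112
Check: 112 mod 12 = 4 ✓, 112 mod 17 = 10 ✓

x ≡ 112 (mod 204)


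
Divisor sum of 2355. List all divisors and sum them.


Divisors of 2355: 1, 3, 5, 15, 157, 471, 785, 2355
Sum = 1 + 3 + 5 + 15 + 157 + 471 + 785 + 2355 = 3792

σ(2355) = 3792


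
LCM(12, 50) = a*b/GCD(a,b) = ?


GCD(12, 50) = 2
LCM = 12*50/2 = 600/2 = 300

LCM = 300


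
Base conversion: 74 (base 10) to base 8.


74 (base 10) = 74 (decimal)
74 (decimal) = 112 (base 8)


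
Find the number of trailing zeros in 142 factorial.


floor(142/5) = 28
floor(142/25) = 5
floor(142/125) = 1
Total = 34

34 trailing zeros


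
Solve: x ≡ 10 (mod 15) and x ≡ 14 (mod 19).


M = 15*19 = 285
M1 = M/15 = 19, M2 = M/19 = 15
M1^(-1) mod 15 = 4, M2^(-1) mod 19 = 14
x = 10*19*4 + 14*15*14 = 3700
3700 mod 285 = 280
Check: 280 mod 15 = 10 ✓, 280 mod 19 = 14 ✓

x ≡ 280 (mod 285)


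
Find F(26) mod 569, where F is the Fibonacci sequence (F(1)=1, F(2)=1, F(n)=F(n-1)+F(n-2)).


F(k) mod 569 for k=1..26:
1, 1, 2, 3, 5, 8, 13, 21, 34, 55, 89, 144, 233, 377, 41, 418, 459, 308, 198, 506, 135, 72, 207, 279, 486, 196
F(26) mod 569 = 196


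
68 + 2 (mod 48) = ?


68 + 2 = 70
70 mod 48 = 22


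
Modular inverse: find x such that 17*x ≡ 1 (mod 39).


Use the extended Euclidean algorithm on (39, 17); each row r = 39*s + 17*t:
r=39, s=1, t=0
r=17, s=0, t=1
q=2: r=5, s=1, t=-2   [39*(1) + 17*(-2) = 5]
q=3: r=2, s=-3, t=7   [39*(-3) + 17*(7) = 2]
q=2: r=1, s=7, t=-16   [39*(7) + 17*(-16) = 1]
q=2: r=0, s=-17, t=39   [39*(-17) + 17*(39) = 0]
GCD = 1 with t = -16, so 17*(-16) ≡ 1 (mod 39)
Inverse = -16 mod 39 = 23
Check: 17 * 23 = 391 ≡ 1 (mod 39)

17^(-1) ≡ 23 (mod 39)


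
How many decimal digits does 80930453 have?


80930453 has 8 digits in base 10
floor(log10(80930453)) + 1 = floor(7.9081) + 1 = 8

8 digits (base 10)


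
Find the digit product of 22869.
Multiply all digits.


2 × 2 × 8 × 6 × 9 = 1728


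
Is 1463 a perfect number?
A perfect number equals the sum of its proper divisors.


Proper divisors of 1463: 1, 7, 11, 19, 77, 133, 209
Sum = 1 + 7 + 11 + 19 + 77 + 133 + 209 = 457

No, 1463 is not perfect (457 ≠ 1463)


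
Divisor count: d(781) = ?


781 = 11^1 × 71^1
d(781) = (1+1) × (1+1) = 4

4 divisors


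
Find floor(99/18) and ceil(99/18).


99/18 = 5.5000
floor = 5
ceil = 6

floor = 5, ceil = 6


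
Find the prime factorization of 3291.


3291 / 3 = 1097
1097 / 1097 = 1
3291 = 3 × 1097


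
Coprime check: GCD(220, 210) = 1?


Euclidean algorithm:
220 = 1 * 210 + 10
210 = 21 * 10 + 0
GCD(220, 210) = 10

No, not coprime (GCD = 10)


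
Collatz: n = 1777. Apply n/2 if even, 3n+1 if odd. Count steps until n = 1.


1777 → 5332 → 2666 → 1333 → 4000 → 2000 → 1000 → 500 → 250 → 125 → 376 → 188 → 94 → 47 → 142 → 71 → 214 → 107 → 322 → 161 → 484 → 242 → 121 → 364 → 182 → 91 → 274 → 137 → 412 → 206 → 103 → 310 → 155 → 466 → 233 → 700 → 350 → 175 → 526 → 263 → 790 → 395 → 1186 → 593 → 1780 → 890 → 445 → 1336 → 668 → 334 → 167 → 502 → 251 → 754 → 377 → 1132 → 566 → 283 → 850 → 425 → 1276 → 638 → 319 → 958 → 479 → 1438 → 719 → 2158 → 1079 → 3238 → 1619 → 4858 → 2429 → 7288 → 3644 → 1822 → 911 → 2734 → 1367 → 4102 → 2051 → 6154 → 3077 → 9232 → 4616 → 2308 → 1154 → 577 → 1732 → 866 → 433 → 1300 → 650 → 325 → 976 → 488 → 244 → 122 → 61 → 184 → 92 → 46 → 23 → 70 → 35 → 106 → 53 → 160 → 80 → 40 → 20 → 10 → 5 → 16 → 8 → 4 → 2 → 1
Total steps = 117

117 steps


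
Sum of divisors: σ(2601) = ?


Divisors of 2601: 1, 3, 9, 17, 51, 153, 289, 867, 2601
Sum = 1 + 3 + 9 + 17 + 51 + 153 + 289 + 867 + 2601 = 3991

σ(2601) = 3991


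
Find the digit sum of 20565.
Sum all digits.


2 + 0 + 5 + 6 + 5 = 18


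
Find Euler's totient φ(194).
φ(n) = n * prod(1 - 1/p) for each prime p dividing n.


194 = 2 × 97
Prime factors: 2, 97
φ(194) = 194 × (1-1/2) × (1-1/97)
= 194 × 1/2 × 96/97 = 96

φ(194) = 96


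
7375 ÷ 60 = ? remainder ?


7375 = 60 * 122 + 55
Check: 7320 + 55 = 7375

q = 122, r = 55


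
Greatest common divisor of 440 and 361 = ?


440 = 1 * 361 + 79
361 = 4 * 79 + 45
79 = 1 * 45 + 34
45 = 1 * 34 + 11
34 = 3 * 11 + 1
11 = 11 * 1 + 0
GCD = 1


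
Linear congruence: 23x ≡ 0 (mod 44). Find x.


GCD(23, 44) = 1, unique solution
a^(-1) mod 44 = 23
x = 23 * 0 mod 44 = 0

x ≡ 0 (mod 44)


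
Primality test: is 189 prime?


189 / 3 = 63 (exact division)
189 is NOT prime.

No, 189 is not prime


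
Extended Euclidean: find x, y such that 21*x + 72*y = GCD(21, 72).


Tabular extended Euclidean (each row: r = 21*s + 72*t):
r=21, s=1, t=0
r=72, s=0, t=1
q=0: r=21, s=1, t=0   [21*(1) + 72*(0) = 21]
q=3: r=9, s=-3, t=1   [21*(-3) + 72*(1) = 9]
q=2: r=3, s=7, t=-2   [21*(7) + 72*(-2) = 3]
q=3: r=0, s=-24, t=7   [21*(-24) + 72*(7) = 0]
GCD = 3; from the row with r=3: x=7, y=-2
Check: 21*(7) + 72*(-2) = 147 - 144 = 3

GCD = 3, x = 7, y = -2


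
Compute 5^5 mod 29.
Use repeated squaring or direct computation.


5^1 mod 29 = 5
5^2 mod 29 = 25
5^3 mod 29 = 9
5^4 mod 29 = 16
5^5 mod 29 = 22


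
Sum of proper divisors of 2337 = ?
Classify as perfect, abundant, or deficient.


Proper divisors: 1, 3, 19, 41, 57, 123, 779
Sum = 1 + 3 + 19 + 41 + 57 + 123 + 779 = 1023
1023 < 2337 → deficient

s(2337) = 1023 (deficient)


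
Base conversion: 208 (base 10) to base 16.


208 (base 10) = 208 (decimal)
208 (decimal) = D0 (base 16)


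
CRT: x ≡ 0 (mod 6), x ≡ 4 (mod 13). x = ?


M = 6*13 = 78
M1 = M/6 = 13, M2 = M/13 = 6
M1^(-1) mod 6 = 1, M2^(-1) mod 13 = 11
x = 0*13*1 + 4*6*11 = 264
264 mod 78 = 30
Check: 30 mod 6 = 0 ✓, 30 mod 13 = 4 ✓

x ≡ 30 (mod 78)


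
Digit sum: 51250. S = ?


5 + 1 + 2 + 5 + 0 = 13


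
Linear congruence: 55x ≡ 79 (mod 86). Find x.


GCD(55, 86) = 1, unique solution
a^(-1) mod 86 = 61
x = 61 * 79 mod 86 = 3

x ≡ 3 (mod 86)


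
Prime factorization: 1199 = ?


1199 / 11 = 109
109 / 109 = 1
1199 = 11 × 109


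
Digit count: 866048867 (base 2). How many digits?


866048867 in base 2 = 110011100111101101101101100011
Number of digits = 30

30 digits (base 2)


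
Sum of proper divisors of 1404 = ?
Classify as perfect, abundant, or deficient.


Proper divisors: 1, 2, 3, 4, 6, 9, 12, 13, 18, 26, 27, 36, 39, 52, 54, 78, 108, 117, 156, 234, 351, 468, 702
Sum = 1 + 2 + 3 + 4 + 6 + 9 + 12 + 13 + 18 + 26 + 27 + 36 + 39 + 52 + 54 + 78 + 108 + 117 + 156 + 234 + 351 + 468 + 702 = 2516
2516 > 1404 → abundant

s(1404) = 2516 (abundant)


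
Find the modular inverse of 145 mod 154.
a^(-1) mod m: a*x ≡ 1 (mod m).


Use the extended Euclidean algorithm on (154, 145); each row r = 154*s + 145*t:
r=154, s=1, t=0
r=145, s=0, t=1
q=1: r=9, s=1, t=-1   [154*(1) + 145*(-1) = 9]
q=16: r=1, s=-16, t=17   [154*(-16) + 145*(17) = 1]
q=9: r=0, s=145, t=-154   [154*(145) + 145*(-154) = 0]
GCD = 1 with t = 17, so 145*(17) ≡ 1 (mod 154)
Inverse = 17 mod 154 = 17
Check: 145 * 17 = 2465 ≡ 1 (mod 154)

145^(-1) ≡ 17 (mod 154)


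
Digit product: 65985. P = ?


6 × 5 × 9 × 8 × 5 = 10800


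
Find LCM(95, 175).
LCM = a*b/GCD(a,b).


GCD(95, 175) = 5
LCM = 95*175/5 = 16625/5 = 3325

LCM = 3325


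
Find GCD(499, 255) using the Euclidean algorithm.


499 = 1 * 255 + 244
255 = 1 * 244 + 11
244 = 22 * 11 + 2
11 = 5 * 2 + 1
2 = 2 * 1 + 0
GCD = 1


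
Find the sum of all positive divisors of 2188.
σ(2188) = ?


Divisors of 2188: 1, 2, 4, 547, 1094, 2188
Sum = 1 + 2 + 4 + 547 + 1094 + 2188 = 3836

σ(2188) = 3836


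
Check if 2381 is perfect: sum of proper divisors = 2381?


Proper divisors of 2381: 1
Sum = 1 = 1

No, 2381 is not perfect (1 ≠ 2381)


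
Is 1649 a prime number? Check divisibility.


1649 / 17 = 97 (exact division)
1649 is NOT prime.

No, 1649 is not prime


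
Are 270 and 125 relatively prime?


Euclidean algorithm:
270 = 2 * 125 + 20
125 = 6 * 20 + 5
20 = 4 * 5 + 0
GCD(270, 125) = 5

No, not coprime (GCD = 5)


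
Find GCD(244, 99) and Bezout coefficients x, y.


Tabular extended Euclidean (each row: r = 244*s + 99*t):
r=244, s=1, t=0
r=99, s=0, t=1
q=2: r=46, s=1, t=-2   [244*(1) + 99*(-2) = 46]
q=2: r=7, s=-2, t=5   [244*(-2) + 99*(5) = 7]
q=6: r=4, s=13, t=-32   [244*(13) + 99*(-32) = 4]
q=1: r=3, s=-15, t=37   [244*(-15) + 99*(37) = 3]
q=1: r=1, s=28, t=-69   [244*(28) + 99*(-69) = 1]
q=3: r=0, s=-99, t=244   [244*(-99) + 99*(244) = 0]
GCD = 1; from the row with r=1: x=28, y=-69
Check: 244*(28) + 99*(-69) = 6832 - 6831 = 1

GCD = 1, x = 28, y = -69


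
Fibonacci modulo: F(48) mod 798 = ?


F(k) mod 798 for k=1..48:
1, 1, 2, 3, 5, 8, 13, 21, 34, 55, 89, 144, 233, 377, 610, 189, 1, 190, 191, 381, 572, 155, 727, 84, 13, 97, 110, 207, 317, 524, 43, 567, 610, 379, 191, 570, 761, 533, 496, 231, 727, 160, 89, 249, 338, 587, 127, 714
F(48) mod 798 = 714


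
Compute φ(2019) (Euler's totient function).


2019 = 3 × 673
Prime factors: 3, 673
φ(2019) = 2019 × (1-1/3) × (1-1/673)
= 2019 × 2/3 × 672/673 = 1344

φ(2019) = 1344


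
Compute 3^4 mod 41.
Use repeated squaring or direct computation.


3^1 mod 41 = 3
3^2 mod 41 = 9
3^3 mod 41 = 27
3^4 mod 41 = 40


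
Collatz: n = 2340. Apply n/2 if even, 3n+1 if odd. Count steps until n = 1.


2340 → 1170 → 585 → 1756 → 878 → 439 → 1318 → 659 → 1978 → 989 → 2968 → 1484 → 742 → 371 → 1114 → 557 → 1672 → 836 → 418 → 209 → 628 → 314 → 157 → 472 → 236 → 118 → 59 → 178 → 89 → 268 → 134 → 67 → 202 → 101 → 304 → 152 → 76 → 38 → 19 → 58 → 29 → 88 → 44 → 22 → 11 → 34 → 17 → 52 → 26 → 13 → 40 → 20 → 10 → 5 → 16 → 8 → 4 → 2 → 1
Total steps = 58

58 steps


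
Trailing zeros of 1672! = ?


floor(1672/5) = 334
floor(1672/25) = 66
floor(1672/125) = 13
floor(1672/625) = 2
Total = 415

415 trailing zeros


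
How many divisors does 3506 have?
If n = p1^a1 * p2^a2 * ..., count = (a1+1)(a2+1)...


3506 = 2^1 × 1753^1
d(3506) = (1+1) × (1+1) = 4

4 divisors


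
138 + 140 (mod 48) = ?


138 + 140 = 278
278 mod 48 = 38


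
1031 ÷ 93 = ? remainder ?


1031 = 93 * 11 + 8
Check: 1023 + 8 = 1031

q = 11, r = 8


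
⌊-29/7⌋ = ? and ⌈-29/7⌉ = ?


-29/7 = -4.1429
floor = -5
ceil = -4

floor = -5, ceil = -4


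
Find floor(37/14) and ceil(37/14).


37/14 = 2.6429
floor = 2
ceil = 3

floor = 2, ceil = 3


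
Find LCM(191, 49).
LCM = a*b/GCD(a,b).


GCD(191, 49) = 1
LCM = 191*49/1 = 9359/1 = 9359

LCM = 9359


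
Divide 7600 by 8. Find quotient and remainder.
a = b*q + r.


7600 = 8 * 950 + 0
Check: 7600 + 0 = 7600

q = 950, r = 0


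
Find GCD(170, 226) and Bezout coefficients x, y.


Tabular extended Euclidean (each row: r = 170*s + 226*t):
r=170, s=1, t=0
r=226, s=0, t=1
q=0: r=170, s=1, t=0   [170*(1) + 226*(0) = 170]
q=1: r=56, s=-1, t=1   [170*(-1) + 226*(1) = 56]
q=3: r=2, s=4, t=-3   [170*(4) + 226*(-3) = 2]
q=28: r=0, s=-113, t=85   [170*(-113) + 226*(85) = 0]
GCD = 2; from the row with r=2: x=4, y=-3
Check: 170*(4) + 226*(-3) = 680 - 678 = 2

GCD = 2, x = 4, y = -3


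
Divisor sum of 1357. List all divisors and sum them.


Divisors of 1357: 1, 23, 59, 1357
Sum = 1 + 23 + 59 + 1357 = 1440

σ(1357) = 1440


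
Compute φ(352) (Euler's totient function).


352 = 2^5 × 11
Prime factors: 2, 11
φ(352) = 352 × (1-1/2) × (1-1/11)
= 352 × 1/2 × 10/11 = 160

φ(352) = 160


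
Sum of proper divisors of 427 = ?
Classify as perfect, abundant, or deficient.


Proper divisors: 1, 7, 61
Sum = 1 + 7 + 61 = 69
69 < 427 → deficient

s(427) = 69 (deficient)


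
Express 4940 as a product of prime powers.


4940 / 2 = 2470
2470 / 2 = 1235
1235 / 5 = 247
247 / 13 = 19
19 / 19 = 1
4940 = 2^2 × 5 × 13 × 19


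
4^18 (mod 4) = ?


4^1 mod 4 = 0
4^2 mod 4 = 0
4^3 mod 4 = 0
4^4 mod 4 = 0
4^5 mod 4 = 0
4^6 mod 4 = 0
4^7 mod 4 = 0
4^8 mod 4 = 0
4^9 mod 4 = 0
4^10 mod 4 = 0
4^11 mod 4 = 0
4^12 mod 4 = 0
4^13 mod 4 = 0
4^14 mod 4 = 0
4^15 mod 4 = 0
4^16 mod 4 = 0
4^17 mod 4 = 0
4^18 mod 4 = 0


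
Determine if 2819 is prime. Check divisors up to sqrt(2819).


Check divisors up to sqrt(2819) = 53.0943
No divisors found.
2819 is prime.

Yes, 2819 is prime


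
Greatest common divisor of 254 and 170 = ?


254 = 1 * 170 + 84
170 = 2 * 84 + 2
84 = 42 * 2 + 0
GCD = 2


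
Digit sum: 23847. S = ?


2 + 3 + 8 + 4 + 7 = 24


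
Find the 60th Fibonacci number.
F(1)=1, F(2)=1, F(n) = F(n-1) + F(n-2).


Sequence: 1, 1, 2, 3, 5, 8, 13, 21, 34, 55, 89, 144, 233, 377, 610, 987, 1597, 2584, 4181, 6765, 10946, 17711, 28657, 46368, 75025, 121393, 196418, 317811, 514229, 832040, 1346269, 2178309, 3524578, 5702887, 9227465, 14930352, 24157817, 39088169, 63245986, 102334155, 165580141, 267914296, 433494437, 701408733, 1134903170, 1836311903, 2971215073, 4807526976, 7778742049, 12586269025, 20365011074, 32951280099, 53316291173, 86267571272, 139583862445, 225851433717, 365435296162, 591286729879, 956722026041, 1548008755920
F(60) = 1548008755920


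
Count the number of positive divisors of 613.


613 = 613^1
d(613) = (1+1) = 2

2 divisors


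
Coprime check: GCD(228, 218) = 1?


Euclidean algorithm:
228 = 1 * 218 + 10
218 = 21 * 10 + 8
10 = 1 * 8 + 2
8 = 4 * 2 + 0
GCD(228, 218) = 2

No, not coprime (GCD = 2)


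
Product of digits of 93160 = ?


9 × 3 × 1 × 6 × 0 = 0


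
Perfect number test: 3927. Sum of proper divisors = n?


Proper divisors of 3927: 1, 3, 7, 11, 17, 21, 33, 51, 77, 119, 187, 231, 357, 561, 1309
Sum = 1 + 3 + 7 + 11 + 17 + 21 + 33 + 51 + 77 + 119 + 187 + 231 + 357 + 561 + 1309 = 2985

No, 3927 is not perfect (2985 ≠ 3927)


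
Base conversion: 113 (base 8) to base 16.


113 (base 8) = 75 (decimal)
75 (decimal) = 4B (base 16)


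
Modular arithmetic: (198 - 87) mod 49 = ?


198 - 87 = 111
111 mod 49 = 13


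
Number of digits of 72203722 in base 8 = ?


72203722 in base 8 = 423336712
Number of digits = 9

9 digits (base 8)


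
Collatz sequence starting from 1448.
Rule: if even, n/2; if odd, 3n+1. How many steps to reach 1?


1448 → 724 → 362 → 181 → 544 → 272 → 136 → 68 → 34 → 17 → 52 → 26 → 13 → 40 → 20 → 10 → 5 → 16 → 8 → 4 → 2 → 1
Total steps = 21

21 steps


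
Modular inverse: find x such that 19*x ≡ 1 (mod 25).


Use the extended Euclidean algorithm on (25, 19); each row r = 25*s + 19*t:
r=25, s=1, t=0
r=19, s=0, t=1
q=1: r=6, s=1, t=-1   [25*(1) + 19*(-1) = 6]
q=3: r=1, s=-3, t=4   [25*(-3) + 19*(4) = 1]
q=6: r=0, s=19, t=-25   [25*(19) + 19*(-25) = 0]
GCD = 1 with t = 4, so 19*(4) ≡ 1 (mod 25)
Inverse = 4 mod 25 = 4
Check: 19 * 4 = 76 ≡ 1 (mod 25)

19^(-1) ≡ 4 (mod 25)


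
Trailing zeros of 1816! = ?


floor(1816/5) = 363
floor(1816/25) = 72
floor(1816/125) = 14
floor(1816/625) = 2
Total = 451

451 trailing zeros


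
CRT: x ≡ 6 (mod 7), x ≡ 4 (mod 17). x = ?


M = 7*17 = 119
M1 = M/7 = 17, M2 = M/17 = 7
M1^(-1) mod 7 = 5, M2^(-1) mod 17 = 5
x = 6*17*5 + 4*7*5 = 650
650 mod 119 = 55
Check: 55 mod 7 = 6 ✓, 55 mod 17 = 4 ✓

x ≡ 55 (mod 119)


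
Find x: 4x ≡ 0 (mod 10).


GCD(4, 10) = 2 divides 0
Divide: 2x ≡ 0 (mod 5)
x ≡ 0 (mod 5)


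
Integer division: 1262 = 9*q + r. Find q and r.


1262 = 9 * 140 + 2
Check: 1260 + 2 = 1262

q = 140, r = 2


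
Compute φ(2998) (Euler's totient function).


2998 = 2 × 1499
Prime factors: 2, 1499
φ(2998) = 2998 × (1-1/2) × (1-1/1499)
= 2998 × 1/2 × 1498/1499 = 1498

φ(2998) = 1498


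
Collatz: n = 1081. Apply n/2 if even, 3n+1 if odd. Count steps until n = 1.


1081 → 3244 → 1622 → 811 → 2434 → 1217 → 3652 → 1826 → 913 → 2740 → 1370 → 685 → 2056 → 1028 → 514 → 257 → 772 → 386 → 193 → 580 → 290 → 145 → 436 → 218 → 109 → 328 → 164 → 82 → 41 → 124 → 62 → 31 → 94 → 47 → 142 → 71 → 214 → 107 → 322 → 161 → 484 → 242 → 121 → 364 → 182 → 91 → 274 → 137 → 412 → 206 → 103 → 310 → 155 → 466 → 233 → 700 → 350 → 175 → 526 → 263 → 790 → 395 → 1186 → 593 → 1780 → 890 → 445 → 1336 → 668 → 334 → 167 → 502 → 251 → 754 → 377 → 1132 → 566 → 283 → 850 → 425 → 1276 → 638 → 319 → 958 → 479 → 1438 → 719 → 2158 → 1079 → 3238 → 1619 → 4858 → 2429 → 7288 → 3644 → 1822 → 911 → 2734 → 1367 → 4102 → 2051 → 6154 → 3077 → 9232 → 4616 → 2308 → 1154 → 577 → 1732 → 866 → 433 → 1300 → 650 → 325 → 976 → 488 → 244 → 122 → 61 → 184 → 92 → 46 → 23 → 70 → 35 → 106 → 53 → 160 → 80 → 40 → 20 → 10 → 5 → 16 → 8 → 4 → 2 → 1
Total steps = 137

137 steps


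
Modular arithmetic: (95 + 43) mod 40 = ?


95 + 43 = 138
138 mod 40 = 18


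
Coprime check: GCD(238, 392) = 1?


Euclidean algorithm:
392 = 1 * 238 + 154
238 = 1 * 154 + 84
154 = 1 * 84 + 70
84 = 1 * 70 + 14
70 = 5 * 14 + 0
GCD(238, 392) = 14

No, not coprime (GCD = 14)


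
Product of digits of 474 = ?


4 × 7 × 4 = 112


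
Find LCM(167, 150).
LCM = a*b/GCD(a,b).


GCD(167, 150) = 1
LCM = 167*150/1 = 25050/1 = 25050

LCM = 25050


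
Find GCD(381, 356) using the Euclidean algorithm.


381 = 1 * 356 + 25
356 = 14 * 25 + 6
25 = 4 * 6 + 1
6 = 6 * 1 + 0
GCD = 1


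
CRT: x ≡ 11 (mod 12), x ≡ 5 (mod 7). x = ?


M = 12*7 = 84
M1 = M/12 = 7, M2 = M/7 = 12
M1^(-1) mod 12 = 7, M2^(-1) mod 7 = 3
x = 11*7*7 + 5*12*3 = 719
719 mod 84 = 47
Check: 47 mod 12 = 11 ✓, 47 mod 7 = 5 ✓

x ≡ 47 (mod 84)


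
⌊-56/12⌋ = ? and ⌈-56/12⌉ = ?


-56/12 = -4.6667
floor = -5
ceil = -4

floor = -5, ceil = -4


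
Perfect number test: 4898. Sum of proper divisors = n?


Proper divisors of 4898: 1, 2, 31, 62, 79, 158, 2449
Sum = 1 + 2 + 31 + 62 + 79 + 158 + 2449 = 2782

No, 4898 is not perfect (2782 ≠ 4898)


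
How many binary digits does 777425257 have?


777425257 in base 2 = 101110010101101001000101101001
Number of digits = 30

30 digits (base 2)


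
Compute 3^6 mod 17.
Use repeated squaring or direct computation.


3^1 mod 17 = 3
3^2 mod 17 = 9
3^3 mod 17 = 10
3^4 mod 17 = 13
3^5 mod 17 = 5
3^6 mod 17 = 15


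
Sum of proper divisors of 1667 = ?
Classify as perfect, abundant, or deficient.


Proper divisors: 1
Sum = 1 = 1
1 < 1667 → deficient

s(1667) = 1 (deficient)


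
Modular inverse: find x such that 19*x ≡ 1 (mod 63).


Use the extended Euclidean algorithm on (63, 19); each row r = 63*s + 19*t:
r=63, s=1, t=0
r=19, s=0, t=1
q=3: r=6, s=1, t=-3   [63*(1) + 19*(-3) = 6]
q=3: r=1, s=-3, t=10   [63*(-3) + 19*(10) = 1]
q=6: r=0, s=19, t=-63   [63*(19) + 19*(-63) = 0]
GCD = 1 with t = 10, so 19*(10) ≡ 1 (mod 63)
Inverse = 10 mod 63 = 10
Check: 19 * 10 = 190 ≡ 1 (mod 63)

19^(-1) ≡ 10 (mod 63)


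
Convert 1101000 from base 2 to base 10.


1101000 (base 2) = 104 (decimal)
104 (decimal) = 104 (base 10)


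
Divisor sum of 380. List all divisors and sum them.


Divisors of 380: 1, 2, 4, 5, 10, 19, 20, 38, 76, 95, 190, 380
Sum = 1 + 2 + 4 + 5 + 10 + 19 + 20 + 38 + 76 + 95 + 190 + 380 = 840

σ(380) = 840


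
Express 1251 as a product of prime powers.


1251 / 3 = 417
417 / 3 = 139
139 / 139 = 1
1251 = 3^2 × 139


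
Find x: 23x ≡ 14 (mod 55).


GCD(23, 55) = 1, unique solution
a^(-1) mod 55 = 12
x = 12 * 14 mod 55 = 3

x ≡ 3 (mod 55)


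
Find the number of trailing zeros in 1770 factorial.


floor(1770/5) = 354
floor(1770/25) = 70
floor(1770/125) = 14
floor(1770/625) = 2
Total = 440

440 trailing zeros


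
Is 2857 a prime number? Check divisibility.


Check divisors up to sqrt(2857) = 53.4509
No divisors found.
2857 is prime.

Yes, 2857 is prime


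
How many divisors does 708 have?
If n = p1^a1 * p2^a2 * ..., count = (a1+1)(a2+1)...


708 = 2^2 × 3^1 × 59^1
d(708) = (2+1) × (1+1) × (1+1) = 12

12 divisors


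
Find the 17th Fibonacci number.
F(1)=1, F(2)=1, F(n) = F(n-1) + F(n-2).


Sequence: 1, 1, 2, 3, 5, 8, 13, 21, 34, 55, 89, 144, 233, 377, 610, 987, 1597
F(17) = 1597


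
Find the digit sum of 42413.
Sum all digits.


4 + 2 + 4 + 1 + 3 = 14


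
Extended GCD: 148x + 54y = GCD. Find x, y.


Tabular extended Euclidean (each row: r = 148*s + 54*t):
r=148, s=1, t=0
r=54, s=0, t=1
q=2: r=40, s=1, t=-2   [148*(1) + 54*(-2) = 40]
q=1: r=14, s=-1, t=3   [148*(-1) + 54*(3) = 14]
q=2: r=12, s=3, t=-8   [148*(3) + 54*(-8) = 12]
q=1: r=2, s=-4, t=11   [148*(-4) + 54*(11) = 2]
q=6: r=0, s=27, t=-74   [148*(27) + 54*(-74) = 0]
GCD = 2; from the row with r=2: x=-4, y=11
Check: 148*(-4) + 54*(11) = -592 + 594 = 2

GCD = 2, x = -4, y = 11


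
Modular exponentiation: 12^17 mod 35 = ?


12^1 mod 35 = 12
12^2 mod 35 = 4
12^3 mod 35 = 13
12^4 mod 35 = 16
12^5 mod 35 = 17
12^6 mod 35 = 29
12^7 mod 35 = 33
12^8 mod 35 = 11
12^9 mod 35 = 27
12^10 mod 35 = 9
12^11 mod 35 = 3
12^12 mod 35 = 1
12^13 mod 35 = 12
12^14 mod 35 = 4
12^15 mod 35 = 13
12^16 mod 35 = 16
12^17 mod 35 = 17


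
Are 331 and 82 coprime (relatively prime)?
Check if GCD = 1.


Euclidean algorithm:
331 = 4 * 82 + 3
82 = 27 * 3 + 1
3 = 3 * 1 + 0
GCD(331, 82) = 1

Yes, coprime (GCD = 1)


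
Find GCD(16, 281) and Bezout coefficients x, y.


Tabular extended Euclidean (each row: r = 16*s + 281*t):
r=16, s=1, t=0
r=281, s=0, t=1
q=0: r=16, s=1, t=0   [16*(1) + 281*(0) = 16]
q=17: r=9, s=-17, t=1   [16*(-17) + 281*(1) = 9]
q=1: r=7, s=18, t=-1   [16*(18) + 281*(-1) = 7]
q=1: r=2, s=-35, t=2   [16*(-35) + 281*(2) = 2]
q=3: r=1, s=123, t=-7   [16*(123) + 281*(-7) = 1]
q=2: r=0, s=-281, t=16   [16*(-281) + 281*(16) = 0]
GCD = 1; from the row with r=1: x=123, y=-7
Check: 16*(123) + 281*(-7) = 1968 - 1967 = 1

GCD = 1, x = 123, y = -7


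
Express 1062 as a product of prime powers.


1062 / 2 = 531
531 / 3 = 177
177 / 3 = 59
59 / 59 = 1
1062 = 2 × 3^2 × 59


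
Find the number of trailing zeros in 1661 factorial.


floor(1661/5) = 332
floor(1661/25) = 66
floor(1661/125) = 13
floor(1661/625) = 2
Total = 413

413 trailing zeros


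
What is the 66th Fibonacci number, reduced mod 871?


F(k) mod 871 for k=1..66:
1, 1, 2, 3, 5, 8, 13, 21, 34, 55, 89, 144, 233, 377, 610, 116, 726, 842, 697, 668, 494, 291, 785, 205, 119, 324, 443, 767, 339, 235, 574, 809, 512, 450, 91, 541, 632, 302, 63, 365, 428, 793, 350, 272, 622, 23, 645, 668, 442, 239, 681, 49, 730, 779, 638, 546, 313, 859, 301, 289, 590, 8, 598, 606, 333, 68
F(66) mod 871 = 68


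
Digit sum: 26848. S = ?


2 + 6 + 8 + 4 + 8 = 28


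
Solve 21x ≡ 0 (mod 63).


GCD(21, 63) = 21 divides 0
Divide: 1x ≡ 0 (mod 3)
x ≡ 0 (mod 3)


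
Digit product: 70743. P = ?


7 × 0 × 7 × 4 × 3 = 0


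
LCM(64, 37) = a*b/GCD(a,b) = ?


GCD(64, 37) = 1
LCM = 64*37/1 = 2368/1 = 2368

LCM = 2368


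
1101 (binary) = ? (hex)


1101 (base 2) = 13 (decimal)
13 (decimal) = D (base 16)


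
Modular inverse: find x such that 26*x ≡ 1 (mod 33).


Use the extended Euclidean algorithm on (33, 26); each row r = 33*s + 26*t:
r=33, s=1, t=0
r=26, s=0, t=1
q=1: r=7, s=1, t=-1   [33*(1) + 26*(-1) = 7]
q=3: r=5, s=-3, t=4   [33*(-3) + 26*(4) = 5]
q=1: r=2, s=4, t=-5   [33*(4) + 26*(-5) = 2]
q=2: r=1, s=-11, t=14   [33*(-11) + 26*(14) = 1]
q=2: r=0, s=26, t=-33   [33*(26) + 26*(-33) = 0]
GCD = 1 with t = 14, so 26*(14) ≡ 1 (mod 33)
Inverse = 14 mod 33 = 14
Check: 26 * 14 = 364 ≡ 1 (mod 33)

26^(-1) ≡ 14 (mod 33)


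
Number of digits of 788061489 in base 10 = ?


788061489 has 9 digits in base 10
floor(log10(788061489)) + 1 = floor(8.8966) + 1 = 9

9 digits (base 10)


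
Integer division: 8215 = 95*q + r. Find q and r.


8215 = 95 * 86 + 45
Check: 8170 + 45 = 8215

q = 86, r = 45


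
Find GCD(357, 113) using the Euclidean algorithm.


357 = 3 * 113 + 18
113 = 6 * 18 + 5
18 = 3 * 5 + 3
5 = 1 * 3 + 2
3 = 1 * 2 + 1
2 = 2 * 1 + 0
GCD = 1


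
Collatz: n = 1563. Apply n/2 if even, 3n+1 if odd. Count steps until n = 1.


1563 → 4690 → 2345 → 7036 → 3518 → 1759 → 5278 → 2639 → 7918 → 3959 → 11878 → 5939 → 17818 → 8909 → 26728 → 13364 → 6682 → 3341 → 10024 → 5012 → 2506 → 1253 → 3760 → 1880 → 940 → 470 → 235 → 706 → 353 → 1060 → 530 → 265 → 796 → 398 → 199 → 598 → 299 → 898 → 449 → 1348 → 674 → 337 → 1012 → 506 → 253 → 760 → 380 → 190 → 95 → 286 → 143 → 430 → 215 → 646 → 323 → 970 → 485 → 1456 → 728 → 364 → 182 → 91 → 274 → 137 → 412 → 206 → 103 → 310 → 155 → 466 → 233 → 700 → 350 → 175 → 526 → 263 → 790 → 395 → 1186 → 593 → 1780 → 890 → 445 → 1336 → 668 → 334 → 167 → 502 → 251 → 754 → 377 → 1132 → 566 → 283 → 850 → 425 → 1276 → 638 → 319 → 958 → 479 → 1438 → 719 → 2158 → 1079 → 3238 → 1619 → 4858 → 2429 → 7288 → 3644 → 1822 → 911 → 2734 → 1367 → 4102 → 2051 → 6154 → 3077 → 9232 → 4616 → 2308 → 1154 → 577 → 1732 → 866 → 433 → 1300 → 650 → 325 → 976 → 488 → 244 → 122 → 61 → 184 → 92 → 46 → 23 → 70 → 35 → 106 → 53 → 160 → 80 → 40 → 20 → 10 → 5 → 16 → 8 → 4 → 2 → 1
Total steps = 153

153 steps


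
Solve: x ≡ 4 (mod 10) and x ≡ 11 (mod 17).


M = 10*17 = 170
M1 = M/10 = 17, M2 = M/17 = 10
M1^(-1) mod 10 = 3, M2^(-1) mod 17 = 12
x = 4*17*3 + 11*10*12 = 1524
1524 mod 170 = 164
Check: 164 mod 10 = 4 ✓, 164 mod 17 = 11 ✓

x ≡ 164 (mod 170)


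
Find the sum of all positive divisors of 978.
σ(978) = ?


Divisors of 978: 1, 2, 3, 6, 163, 326, 489, 978
Sum = 1 + 2 + 3 + 6 + 163 + 326 + 489 + 978 = 1968

σ(978) = 1968


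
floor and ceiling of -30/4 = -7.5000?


-30/4 = -7.5000
floor = -8
ceil = -7

floor = -8, ceil = -7


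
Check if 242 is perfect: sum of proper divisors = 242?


Proper divisors of 242: 1, 2, 11, 22, 121
Sum = 1 + 2 + 11 + 22 + 121 = 157

No, 242 is not perfect (157 ≠ 242)


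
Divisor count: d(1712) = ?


1712 = 2^4 × 107^1
d(1712) = (4+1) × (1+1) = 10

10 divisors


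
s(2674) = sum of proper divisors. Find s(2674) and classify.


Proper divisors: 1, 2, 7, 14, 191, 382, 1337
Sum = 1 + 2 + 7 + 14 + 191 + 382 + 1337 = 1934
1934 < 2674 → deficient

s(2674) = 1934 (deficient)


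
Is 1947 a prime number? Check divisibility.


1947 / 3 = 649 (exact division)
1947 is NOT prime.

No, 1947 is not prime


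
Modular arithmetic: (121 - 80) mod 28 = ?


121 - 80 = 41
41 mod 28 = 13


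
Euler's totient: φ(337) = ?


337 = 337
Prime factors: 337
φ(337) = 337 × (1-1/337)
= 337 × 336/337 = 336

φ(337) = 336


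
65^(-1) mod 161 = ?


Use the extended Euclidean algorithm on (161, 65); each row r = 161*s + 65*t:
r=161, s=1, t=0
r=65, s=0, t=1
q=2: r=31, s=1, t=-2   [161*(1) + 65*(-2) = 31]
q=2: r=3, s=-2, t=5   [161*(-2) + 65*(5) = 3]
q=10: r=1, s=21, t=-52   [161*(21) + 65*(-52) = 1]
q=3: r=0, s=-65, t=161   [161*(-65) + 65*(161) = 0]
GCD = 1 with t = -52, so 65*(-52) ≡ 1 (mod 161)
Inverse = -52 mod 161 = 109
Check: 65 * 109 = 7085 ≡ 1 (mod 161)

65^(-1) ≡ 109 (mod 161)


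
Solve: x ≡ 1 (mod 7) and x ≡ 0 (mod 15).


M = 7*15 = 105
M1 = M/7 = 15, M2 = M/15 = 7
M1^(-1) mod 7 = 1, M2^(-1) mod 15 = 13
x = 1*15*1 + 0*7*13 = 15
15 mod 105 = 15
Check: 15 mod 7 = 1 ✓, 15 mod 15 = 0 ✓

x ≡ 15 (mod 105)


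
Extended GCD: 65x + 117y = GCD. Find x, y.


Tabular extended Euclidean (each row: r = 65*s + 117*t):
r=65, s=1, t=0
r=117, s=0, t=1
q=0: r=65, s=1, t=0   [65*(1) + 117*(0) = 65]
q=1: r=52, s=-1, t=1   [65*(-1) + 117*(1) = 52]
q=1: r=13, s=2, t=-1   [65*(2) + 117*(-1) = 13]
q=4: r=0, s=-9, t=5   [65*(-9) + 117*(5) = 0]
GCD = 13; from the row with r=13: x=2, y=-1
Check: 65*(2) + 117*(-1) = 130 - 117 = 13

GCD = 13, x = 2, y = -1


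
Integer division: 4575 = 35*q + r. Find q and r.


4575 = 35 * 130 + 25
Check: 4550 + 25 = 4575

q = 130, r = 25


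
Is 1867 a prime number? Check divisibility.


Check divisors up to sqrt(1867) = 43.2088
No divisors found.
1867 is prime.

Yes, 1867 is prime


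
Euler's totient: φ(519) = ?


519 = 3 × 173
Prime factors: 3, 173
φ(519) = 519 × (1-1/3) × (1-1/173)
= 519 × 2/3 × 172/173 = 344

φ(519) = 344


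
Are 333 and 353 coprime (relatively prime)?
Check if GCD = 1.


Euclidean algorithm:
353 = 1 * 333 + 20
333 = 16 * 20 + 13
20 = 1 * 13 + 7
13 = 1 * 7 + 6
7 = 1 * 6 + 1
6 = 6 * 1 + 0
GCD(333, 353) = 1

Yes, coprime (GCD = 1)


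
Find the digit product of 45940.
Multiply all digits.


4 × 5 × 9 × 4 × 0 = 0


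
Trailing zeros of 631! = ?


floor(631/5) = 126
floor(631/25) = 25
floor(631/125) = 5
floor(631/625) = 1
Total = 157

157 trailing zeros


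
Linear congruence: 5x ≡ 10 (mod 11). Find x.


GCD(5, 11) = 1, unique solution
a^(-1) mod 11 = 9
x = 9 * 10 mod 11 = 2

x ≡ 2 (mod 11)


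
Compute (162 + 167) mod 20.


162 + 167 = 329
329 mod 20 = 9


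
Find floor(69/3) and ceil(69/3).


69/3 = 23.0000
floor = 23
ceil = 23

floor = 23, ceil = 23


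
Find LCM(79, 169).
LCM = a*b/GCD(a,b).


GCD(79, 169) = 1
LCM = 79*169/1 = 13351/1 = 13351

LCM = 13351


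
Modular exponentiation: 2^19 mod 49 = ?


2^1 mod 49 = 2
2^2 mod 49 = 4
2^3 mod 49 = 8
2^4 mod 49 = 16
2^5 mod 49 = 32
2^6 mod 49 = 15
2^7 mod 49 = 30
2^8 mod 49 = 11
2^9 mod 49 = 22
2^10 mod 49 = 44
2^11 mod 49 = 39
2^12 mod 49 = 29
2^13 mod 49 = 9
2^14 mod 49 = 18
2^15 mod 49 = 36
2^16 mod 49 = 23
2^17 mod 49 = 46
2^18 mod 49 = 43
2^19 mod 49 = 37


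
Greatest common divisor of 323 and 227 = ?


323 = 1 * 227 + 96
227 = 2 * 96 + 35
96 = 2 * 35 + 26
35 = 1 * 26 + 9
26 = 2 * 9 + 8
9 = 1 * 8 + 1
8 = 8 * 1 + 0
GCD = 1


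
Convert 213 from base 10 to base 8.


213 (base 10) = 213 (decimal)
213 (decimal) = 325 (base 8)


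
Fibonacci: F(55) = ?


Sequence: 1, 1, 2, 3, 5, 8, 13, 21, 34, 55, 89, 144, 233, 377, 610, 987, 1597, 2584, 4181, 6765, 10946, 17711, 28657, 46368, 75025, 121393, 196418, 317811, 514229, 832040, 1346269, 2178309, 3524578, 5702887, 9227465, 14930352, 24157817, 39088169, 63245986, 102334155, 165580141, 267914296, 433494437, 701408733, 1134903170, 1836311903, 2971215073, 4807526976, 7778742049, 12586269025, 20365011074, 32951280099, 53316291173, 86267571272, 139583862445
F(55) = 139583862445


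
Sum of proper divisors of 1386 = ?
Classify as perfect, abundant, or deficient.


Proper divisors: 1, 2, 3, 6, 7, 9, 11, 14, 18, 21, 22, 33, 42, 63, 66, 77, 99, 126, 154, 198, 231, 462, 693
Sum = 1 + 2 + 3 + 6 + 7 + 9 + 11 + 14 + 18 + 21 + 22 + 33 + 42 + 63 + 66 + 77 + 99 + 126 + 154 + 198 + 231 + 462 + 693 = 2358
2358 > 1386 → abundant

s(1386) = 2358 (abundant)


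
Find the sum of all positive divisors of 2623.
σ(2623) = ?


Divisors of 2623: 1, 43, 61, 2623
Sum = 1 + 43 + 61 + 2623 = 2728

σ(2623) = 2728


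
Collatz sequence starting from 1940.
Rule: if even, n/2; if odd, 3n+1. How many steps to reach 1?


1940 → 970 → 485 → 1456 → 728 → 364 → 182 → 91 → 274 → 137 → 412 → 206 → 103 → 310 → 155 → 466 → 233 → 700 → 350 → 175 → 526 → 263 → 790 → 395 → 1186 → 593 → 1780 → 890 → 445 → 1336 → 668 → 334 → 167 → 502 → 251 → 754 → 377 → 1132 → 566 → 283 → 850 → 425 → 1276 → 638 → 319 → 958 → 479 → 1438 → 719 → 2158 → 1079 → 3238 → 1619 → 4858 → 2429 → 7288 → 3644 → 1822 → 911 → 2734 → 1367 → 4102 → 2051 → 6154 → 3077 → 9232 → 4616 → 2308 → 1154 → 577 → 1732 → 866 → 433 → 1300 → 650 → 325 → 976 → 488 → 244 → 122 → 61 → 184 → 92 → 46 → 23 → 70 → 35 → 106 → 53 → 160 → 80 → 40 → 20 → 10 → 5 → 16 → 8 → 4 → 2 → 1
Total steps = 99

99 steps


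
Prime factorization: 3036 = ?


3036 / 2 = 1518
1518 / 2 = 759
759 / 3 = 253
253 / 11 = 23
23 / 23 = 1
3036 = 2^2 × 3 × 11 × 23


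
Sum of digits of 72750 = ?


7 + 2 + 7 + 5 + 0 = 21


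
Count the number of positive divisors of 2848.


2848 = 2^5 × 89^1
d(2848) = (5+1) × (1+1) = 12

12 divisors


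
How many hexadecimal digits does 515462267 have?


515462267 in base 16 = 1EB9547B
Number of digits = 8

8 digits (base 16)


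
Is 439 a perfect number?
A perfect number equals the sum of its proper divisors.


Proper divisors of 439: 1
Sum = 1 = 1

No, 439 is not perfect (1 ≠ 439)


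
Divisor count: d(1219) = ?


1219 = 23^1 × 53^1
d(1219) = (1+1) × (1+1) = 4

4 divisors


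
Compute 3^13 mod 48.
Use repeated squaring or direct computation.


3^1 mod 48 = 3
3^2 mod 48 = 9
3^3 mod 48 = 27
3^4 mod 48 = 33
3^5 mod 48 = 3
3^6 mod 48 = 9
3^7 mod 48 = 27
3^8 mod 48 = 33
3^9 mod 48 = 3
3^10 mod 48 = 9
3^11 mod 48 = 27
3^12 mod 48 = 33
3^13 mod 48 = 3


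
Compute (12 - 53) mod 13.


12 - 53 = -41
-41 mod 13 = 11


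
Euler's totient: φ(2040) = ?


2040 = 2^3 × 3 × 5 × 17
Prime factors: 2, 3, 5, 17
φ(2040) = 2040 × (1-1/2) × (1-1/3) × (1-1/5) × (1-1/17)
= 2040 × 1/2 × 2/3 × 4/5 × 16/17 = 512

φ(2040) = 512


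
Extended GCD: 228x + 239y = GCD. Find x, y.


Tabular extended Euclidean (each row: r = 228*s + 239*t):
r=228, s=1, t=0
r=239, s=0, t=1
q=0: r=228, s=1, t=0   [228*(1) + 239*(0) = 228]
q=1: r=11, s=-1, t=1   [228*(-1) + 239*(1) = 11]
q=20: r=8, s=21, t=-20   [228*(21) + 239*(-20) = 8]
q=1: r=3, s=-22, t=21   [228*(-22) + 239*(21) = 3]
q=2: r=2, s=65, t=-62   [228*(65) + 239*(-62) = 2]
q=1: r=1, s=-87, t=83   [228*(-87) + 239*(83) = 1]
q=2: r=0, s=239, t=-228   [228*(239) + 239*(-228) = 0]
GCD = 1; from the row with r=1: x=-87, y=83
Check: 228*(-87) + 239*(83) = -19836 + 19837 = 1

GCD = 1, x = -87, y = 83


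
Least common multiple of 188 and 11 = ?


GCD(188, 11) = 1
LCM = 188*11/1 = 2068/1 = 2068

LCM = 2068


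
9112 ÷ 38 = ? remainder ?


9112 = 38 * 239 + 30
Check: 9082 + 30 = 9112

q = 239, r = 30


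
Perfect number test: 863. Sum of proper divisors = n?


Proper divisors of 863: 1
Sum = 1 = 1

No, 863 is not perfect (1 ≠ 863)


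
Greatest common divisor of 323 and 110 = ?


323 = 2 * 110 + 103
110 = 1 * 103 + 7
103 = 14 * 7 + 5
7 = 1 * 5 + 2
5 = 2 * 2 + 1
2 = 2 * 1 + 0
GCD = 1


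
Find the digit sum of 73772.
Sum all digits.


7 + 3 + 7 + 7 + 2 = 26


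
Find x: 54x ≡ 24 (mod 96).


GCD(54, 96) = 6 divides 24
Divide: 9x ≡ 4 (mod 16)
x ≡ 4 (mod 16)


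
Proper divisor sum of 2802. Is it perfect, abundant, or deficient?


Proper divisors: 1, 2, 3, 6, 467, 934, 1401
Sum = 1 + 2 + 3 + 6 + 467 + 934 + 1401 = 2814
2814 > 2802 → abundant

s(2802) = 2814 (abundant)


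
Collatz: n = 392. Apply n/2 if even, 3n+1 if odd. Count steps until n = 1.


392 → 196 → 98 → 49 → 148 → 74 → 37 → 112 → 56 → 28 → 14 → 7 → 22 → 11 → 34 → 17 → 52 → 26 → 13 → 40 → 20 → 10 → 5 → 16 → 8 → 4 → 2 → 1
Total steps = 27

27 steps


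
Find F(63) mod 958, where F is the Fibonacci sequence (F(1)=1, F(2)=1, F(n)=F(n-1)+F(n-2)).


F(k) mod 958 for k=1..63:
1, 1, 2, 3, 5, 8, 13, 21, 34, 55, 89, 144, 233, 377, 610, 29, 639, 668, 349, 59, 408, 467, 875, 384, 301, 685, 28, 713, 741, 496, 279, 775, 96, 871, 9, 880, 889, 811, 742, 595, 379, 16, 395, 411, 806, 259, 107, 366, 473, 839, 354, 235, 589, 824, 455, 321, 776, 139, 915, 96, 53, 149, 202
F(63) mod 958 = 202


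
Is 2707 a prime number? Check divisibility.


Check divisors up to sqrt(2707) = 52.0288
No divisors found.
2707 is prime.

Yes, 2707 is prime


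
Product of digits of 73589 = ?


7 × 3 × 5 × 8 × 9 = 7560


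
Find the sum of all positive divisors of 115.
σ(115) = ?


Divisors of 115: 1, 5, 23, 115
Sum = 1 + 5 + 23 + 115 = 144

σ(115) = 144


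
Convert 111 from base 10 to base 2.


111 (base 10) = 111 (decimal)
111 (decimal) = 1101111 (base 2)


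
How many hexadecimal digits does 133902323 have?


133902323 in base 16 = 7FB2FF3
Number of digits = 7

7 digits (base 16)


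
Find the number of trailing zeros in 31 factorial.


floor(31/5) = 6
floor(31/25) = 1
Total = 7

7 trailing zeros


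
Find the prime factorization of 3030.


3030 / 2 = 1515
1515 / 3 = 505
505 / 5 = 101
101 / 101 = 1
3030 = 2 × 3 × 5 × 101


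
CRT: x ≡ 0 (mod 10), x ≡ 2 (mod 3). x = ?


M = 10*3 = 30
M1 = M/10 = 3, M2 = M/3 = 10
M1^(-1) mod 10 = 7, M2^(-1) mod 3 = 1
x = 0*3*7 + 2*10*1 = 20
20 mod 30 = 20
Check: 20 mod 10 = 0 ✓, 20 mod 3 = 2 ✓

x ≡ 20 (mod 30)


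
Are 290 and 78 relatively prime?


Euclidean algorithm:
290 = 3 * 78 + 56
78 = 1 * 56 + 22
56 = 2 * 22 + 12
22 = 1 * 12 + 10
12 = 1 * 10 + 2
10 = 5 * 2 + 0
GCD(290, 78) = 2

No, not coprime (GCD = 2)


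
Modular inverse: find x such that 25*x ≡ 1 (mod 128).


Use the extended Euclidean algorithm on (128, 25); each row r = 128*s + 25*t:
r=128, s=1, t=0
r=25, s=0, t=1
q=5: r=3, s=1, t=-5   [128*(1) + 25*(-5) = 3]
q=8: r=1, s=-8, t=41   [128*(-8) + 25*(41) = 1]
q=3: r=0, s=25, t=-128   [128*(25) + 25*(-128) = 0]
GCD = 1 with t = 41, so 25*(41) ≡ 1 (mod 128)
Inverse = 41 mod 128 = 41
Check: 25 * 41 = 1025 ≡ 1 (mod 128)

25^(-1) ≡ 41 (mod 128)


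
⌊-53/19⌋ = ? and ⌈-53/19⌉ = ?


-53/19 = -2.7895
floor = -3
ceil = -2

floor = -3, ceil = -2


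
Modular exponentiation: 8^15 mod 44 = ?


8^1 mod 44 = 8
8^2 mod 44 = 20
8^3 mod 44 = 28
8^4 mod 44 = 4
8^5 mod 44 = 32
8^6 mod 44 = 36
8^7 mod 44 = 24
8^8 mod 44 = 16
8^9 mod 44 = 40
8^10 mod 44 = 12
8^11 mod 44 = 8
8^12 mod 44 = 20
8^13 mod 44 = 28
8^14 mod 44 = 4
8^15 mod 44 = 32


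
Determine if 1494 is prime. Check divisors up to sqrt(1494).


1494 / 2 = 747 (exact division)
1494 is NOT prime.

No, 1494 is not prime


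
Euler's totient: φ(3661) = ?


3661 = 7 × 523
Prime factors: 7, 523
φ(3661) = 3661 × (1-1/7) × (1-1/523)
= 3661 × 6/7 × 522/523 = 3132

φ(3661) = 3132


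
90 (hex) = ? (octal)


90 (base 16) = 144 (decimal)
144 (decimal) = 220 (base 8)


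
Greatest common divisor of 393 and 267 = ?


393 = 1 * 267 + 126
267 = 2 * 126 + 15
126 = 8 * 15 + 6
15 = 2 * 6 + 3
6 = 2 * 3 + 0
GCD = 3


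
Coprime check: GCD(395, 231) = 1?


Euclidean algorithm:
395 = 1 * 231 + 164
231 = 1 * 164 + 67
164 = 2 * 67 + 30
67 = 2 * 30 + 7
30 = 4 * 7 + 2
7 = 3 * 2 + 1
2 = 2 * 1 + 0
GCD(395, 231) = 1

Yes, coprime (GCD = 1)


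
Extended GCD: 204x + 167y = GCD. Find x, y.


Tabular extended Euclidean (each row: r = 204*s + 167*t):
r=204, s=1, t=0
r=167, s=0, t=1
q=1: r=37, s=1, t=-1   [204*(1) + 167*(-1) = 37]
q=4: r=19, s=-4, t=5   [204*(-4) + 167*(5) = 19]
q=1: r=18, s=5, t=-6   [204*(5) + 167*(-6) = 18]
q=1: r=1, s=-9, t=11   [204*(-9) + 167*(11) = 1]
q=18: r=0, s=167, t=-204   [204*(167) + 167*(-204) = 0]
GCD = 1; from the row with r=1: x=-9, y=11
Check: 204*(-9) + 167*(11) = -1836 + 1837 = 1

GCD = 1, x = -9, y = 11
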